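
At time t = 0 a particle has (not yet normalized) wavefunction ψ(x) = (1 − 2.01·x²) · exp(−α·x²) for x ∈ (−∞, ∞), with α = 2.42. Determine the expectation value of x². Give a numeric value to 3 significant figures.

⟨x²⟩ = ∫ x²·|ψ|² dx / ∫|ψ|² dx (integrals over the domain).
Expand each integrand as polynomial × e^(−2αx²) and use ∫x^(2j)·e^(−2αx²) dx = (2j−1)!!/(4α)^j · √(π/(2α)), odd powers → 0; here √(π/(2α)) = 0.80566.
State is unnormalized: ∫|ψ|² dx = 0.57529, and ∫ψ*·x²·ψ dx = 0.033365, so ⟨x²⟩ = 0.033365 / 0.57529.
⟨x²⟩ = 0.057996.

0.0580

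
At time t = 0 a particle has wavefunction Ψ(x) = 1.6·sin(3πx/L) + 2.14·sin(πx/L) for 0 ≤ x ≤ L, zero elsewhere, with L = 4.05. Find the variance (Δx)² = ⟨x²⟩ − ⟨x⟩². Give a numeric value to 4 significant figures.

Compute ⟨x⟩ and ⟨x²⟩ separately, then (Δx)² = ⟨x²⟩ − ⟨x⟩².
On 0 ≤ x ≤ L (j ≠ l): ∫sin²(jπx/L) dx = L/2, ∫sin(jπx/L)·sin(lπx/L) dx = 0; diagonal moments ∫x·sin²(jπx/L) dx = L²/4, ∫x²·sin²(jπx/L) dx = L³·(1/6 − 1/(4j²π²)); cross terms ∫x·sin(jπx/L)·sin(lπx/L) dx = 0 for j + l even and −4jlL²/(π²(j² − l²)²) for j + l odd, ∫x²·sin(jπx/L)·sin(lπx/L) dx = (−1)^(j+l)·4jlL³/(π²(j² − l²)²); higher powers the same way via product-to-sum and parts.
Normalization: ∫|Ψ|² dx = 14.458.
⟨x⟩ = 2.0250 and ⟨x²⟩ = 5.4992.
(Δx)² = 5.4992 − (2.0250)² = 1.3985.

1.399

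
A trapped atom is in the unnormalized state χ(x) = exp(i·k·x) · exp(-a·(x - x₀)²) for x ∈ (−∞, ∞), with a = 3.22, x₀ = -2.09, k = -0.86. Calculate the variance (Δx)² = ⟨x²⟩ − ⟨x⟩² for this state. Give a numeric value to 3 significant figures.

0.0776

Compute ⟨x⟩ and ⟨x²⟩ separately, then (Δx)² = ⟨x²⟩ − ⟨x⟩².
Gaussian moments (u = x − x₀): ∫u^(2j)·e^(−2au²) du = (2j−1)!!/(4a)^j · √(π/(2a)), odd powers integrate to 0; here √(π/(2a)) = 0.69844.
Normalization: ∫|χ|² dx = 0.69844.
⟨x⟩ = -2.0900 and ⟨x²⟩ = 4.4457.
(Δx)² = 4.4457 − (-2.0900)² = 0.077640.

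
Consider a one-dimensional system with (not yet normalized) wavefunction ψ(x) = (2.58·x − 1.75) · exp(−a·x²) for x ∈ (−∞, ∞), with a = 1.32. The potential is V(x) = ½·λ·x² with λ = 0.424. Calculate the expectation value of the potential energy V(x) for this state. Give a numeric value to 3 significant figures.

0.0636

⟨V⟩ = ∫ V(x)·|ψ|² dx / ∫|ψ|² dx.
Expand each integrand as polynomial × e^(−2ax²) and use ∫x^(2j)·e^(−2ax²) dx = (2j−1)!!/(4a)^j · √(π/(2a)), odd powers → 0; here √(π/(2a)) = 1.0909.
State is unnormalized: ∫|ψ|² dx = 4.7160, and ∫ψ*·V(x)·ψ dx = 0.29979, so ⟨V⟩ = 0.29979 / 4.7160.
⟨V⟩ = 0.063569.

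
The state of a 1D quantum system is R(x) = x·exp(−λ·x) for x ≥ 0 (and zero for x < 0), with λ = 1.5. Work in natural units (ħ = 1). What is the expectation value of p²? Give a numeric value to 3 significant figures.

p² R = −ħ² d²R/dx²; ⟨p²⟩ = −ħ² ∫ R*·R'' dx / ∫|R|² dx.
Differentiate x·exp(−λ·x) with the product rule; every integrand then reduces to terms xʲ·e^(−2λx) on [0, ∞), with ∫₀^∞ xʲ·e^(−2λx) dx = j!/(2λ)^(j+1).
State is unnormalized: ∫|R|² dx = 0.074074, and ∫R*·(−ħ² R'') dx = 0.16667, so ⟨p²⟩ = 0.16667 / 0.074074.
⟨p²⟩ = 2.2500.

2.25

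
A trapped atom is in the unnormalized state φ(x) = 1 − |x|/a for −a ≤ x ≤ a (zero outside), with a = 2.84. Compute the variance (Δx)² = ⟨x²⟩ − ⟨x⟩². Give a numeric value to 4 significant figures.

0.8066

Compute ⟨x⟩ and ⟨x²⟩ separately, then (Δx)² = ⟨x²⟩ − ⟨x⟩².
φ is even, so ∫ over [−a, a] = 2∫₀ᵃ with φ = 1 − x/a there: ∫₀ᵃ (1 − x/a)² dx = a/3, ∫₀ᵃ x²(1 − x/a)² dx = a³/30, ∫₀ᵃ x⁴(1 − x/a)² dx = a⁵/105.
Normalization: ∫|φ|² dx = 1.8933.
⟨x⟩ = 0.0000 and ⟨x²⟩ = 0.80656.
(Δx)² = 0.80656 − (0.0000)² = 0.80656.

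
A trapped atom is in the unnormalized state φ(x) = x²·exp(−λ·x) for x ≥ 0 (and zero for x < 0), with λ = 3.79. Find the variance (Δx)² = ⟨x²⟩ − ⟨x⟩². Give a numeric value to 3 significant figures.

Compute ⟨x⟩ and ⟨x²⟩ separately, then (Δx)² = ⟨x²⟩ − ⟨x⟩².
Every integrand reduces to terms xʲ·e^(−2λx) on [0, ∞); use ∫₀^∞ xʲ·e^(−2λx) dx = j!/(2λ)^(j+1).
Normalization: ∫|φ|² dx = 0.00095910.
⟨x⟩ = 0.65963 and ⟨x²⟩ = 0.52214.
(Δx)² = 0.52214 − (0.65963)² = 0.087023.

0.0870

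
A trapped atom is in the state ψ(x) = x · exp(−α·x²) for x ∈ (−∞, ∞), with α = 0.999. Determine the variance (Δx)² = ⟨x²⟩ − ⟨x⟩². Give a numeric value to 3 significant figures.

0.751

Compute ⟨x⟩ and ⟨x²⟩ separately, then (Δx)² = ⟨x²⟩ − ⟨x⟩².
Expand each integrand as polynomial × e^(−2αx²) and use ∫x^(2j)·e^(−2αx²) dx = (2j−1)!!/(4α)^j · √(π/(2α)), odd powers → 0; here √(π/(2α)) = 1.2539.
Normalization: ∫|ψ|² dx = 0.31380.
⟨x⟩ = 0.0000 and ⟨x²⟩ = 0.75075.
(Δx)² = 0.75075 − (0.0000)² = 0.75075.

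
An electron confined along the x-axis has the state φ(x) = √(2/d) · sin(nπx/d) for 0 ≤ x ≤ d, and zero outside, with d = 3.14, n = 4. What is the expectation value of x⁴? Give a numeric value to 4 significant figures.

⟨x⁴⟩ = ∫ x⁴·|φ|² dx (integrals over the domain).
With sin²θ = (1 − cos2θ)/2 on 0 ≤ x ≤ d: ∫sin²(nπx/d) dx = d/2, ∫x·sin²(nπx/d) dx = d²/4, ∫x²·sin²(nπx/d) dx = d³·(1/6 − 1/(4n²π²)); higher powers xᵏ the same way, integrating xᵏ·cos(2nπx/d) by parts.
⟨x⁴⟩ = 18.833.

18.83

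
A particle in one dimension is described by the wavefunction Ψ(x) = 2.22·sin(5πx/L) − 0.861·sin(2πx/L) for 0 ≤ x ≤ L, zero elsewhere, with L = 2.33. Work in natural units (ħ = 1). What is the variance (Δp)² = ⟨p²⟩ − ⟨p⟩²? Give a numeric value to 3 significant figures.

40.5

Compute ⟨p⟩ and ⟨p²⟩ separately; (Δp)² = ⟨p²⟩ − ⟨p⟩².
d²/dx² sin(jπx/L) = −(jπ/L)²·sin(jπx/L); on 0 ≤ x ≤ L, ∫sin²(jπx/L) dx = L/2 and ∫sin(jπx/L)·sin(lπx/L) dx = 0 for j ≠ l, so only diagonal terms survive in ∫|Ψ|² and ∫Ψ·Ψ″; ∫Ψ·Ψ′ dx = [Ψ²/2] between the walls = 0.
Normalization: ∫|Ψ|² dx = 6.6052.
⟨p⟩ = 0.0000 and ⟨p²⟩ = 40.458.
(Δp)² = 40.458 − (0.0000)² = 40.458.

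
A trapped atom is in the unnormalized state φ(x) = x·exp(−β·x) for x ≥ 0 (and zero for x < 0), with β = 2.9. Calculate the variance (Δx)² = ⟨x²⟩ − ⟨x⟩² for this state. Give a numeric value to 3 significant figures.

0.0892

Compute ⟨x⟩ and ⟨x²⟩ separately, then (Δx)² = ⟨x²⟩ − ⟨x⟩².
Every integrand reduces to terms xʲ·e^(−2βx) on [0, ∞); use ∫₀^∞ xʲ·e^(−2βx) dx = j!/(2β)^(j+1).
Normalization: ∫|φ|² dx = 0.010251.
⟨x⟩ = 0.51724 and ⟨x²⟩ = 0.35672.
(Δx)² = 0.35672 − (0.51724)² = 0.089180.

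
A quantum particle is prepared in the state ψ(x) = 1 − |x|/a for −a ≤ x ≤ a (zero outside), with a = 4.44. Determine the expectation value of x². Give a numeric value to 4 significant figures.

⟨x²⟩ = ∫ x²·|ψ|² dx / ∫|ψ|² dx (integrals over the domain).
ψ is even, so ∫ over [−a, a] = 2∫₀ᵃ with ψ = 1 − x/a there: ∫₀ᵃ (1 − x/a)² dx = a/3, ∫₀ᵃ x²(1 − x/a)² dx = a³/30, ∫₀ᵃ x⁴(1 − x/a)² dx = a⁵/105.
State is unnormalized: ∫|ψ|² dx = 2.9600, and ∫ψ*·x²·ψ dx = 5.8352, so ⟨x²⟩ = 5.8352 / 2.9600.
⟨x²⟩ = 1.9714.

1.971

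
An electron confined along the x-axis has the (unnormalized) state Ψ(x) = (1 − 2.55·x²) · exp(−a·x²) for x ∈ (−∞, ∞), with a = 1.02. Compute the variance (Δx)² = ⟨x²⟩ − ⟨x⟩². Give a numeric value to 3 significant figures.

Compute ⟨x⟩ and ⟨x²⟩ separately, then (Δx)² = ⟨x²⟩ − ⟨x⟩².
Expand each integrand as polynomial × e^(−2ax²) and use ∫x^(2j)·e^(−2ax²) dx = (2j−1)!!/(4a)^j · √(π/(2a)), odd powers → 0; here √(π/(2a)) = 1.2410.
Normalization: ∫|Ψ|² dx = 1.1440.
⟨x⟩ = 0.0000 and ⟨x²⟩ = 0.82669.
(Δx)² = 0.82669 − (0.0000)² = 0.82669.

0.827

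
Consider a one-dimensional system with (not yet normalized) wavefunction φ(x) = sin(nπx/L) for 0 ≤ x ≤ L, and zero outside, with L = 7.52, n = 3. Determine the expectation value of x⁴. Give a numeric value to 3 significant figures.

⟨x⁴⟩ = ∫ x⁴·|φ|² dx / ∫|φ|² dx (integrals over the domain).
With sin²θ = (1 − cos2θ)/2 on 0 ≤ x ≤ L: ∫sin²(nπx/L) dx = L/2, ∫x·sin²(nπx/L) dx = L²/4, ∫x²·sin²(nπx/L) dx = L³·(1/6 − 1/(4n²π²)); higher powers xᵏ the same way, integrating xᵏ·cos(2nπx/L) by parts.
State is unnormalized: ∫|φ|² dx = 3.7600, and ∫φ*·x⁴·φ dx = 2271.8, so ⟨x⁴⟩ = 2271.8 / 3.7600.
⟨x⁴⟩ = 604.20.

604.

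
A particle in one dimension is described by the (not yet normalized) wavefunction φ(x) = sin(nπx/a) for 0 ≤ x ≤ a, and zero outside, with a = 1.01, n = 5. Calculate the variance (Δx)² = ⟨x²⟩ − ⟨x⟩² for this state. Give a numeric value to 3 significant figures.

0.0829

Compute ⟨x⟩ and ⟨x²⟩ separately, then (Δx)² = ⟨x²⟩ − ⟨x⟩².
With sin²θ = (1 − cos2θ)/2 on 0 ≤ x ≤ a: ∫sin²(nπx/a) dx = a/2, ∫x·sin²(nπx/a) dx = a²/4, ∫x²·sin²(nπx/a) dx = a³·(1/6 − 1/(4n²π²)); higher powers xᵏ the same way, integrating xᵏ·cos(2nπx/a) by parts.
Normalization: ∫|φ|² dx = 0.50500.
⟨x⟩ = 0.50500 and ⟨x²⟩ = 0.33797.
(Δx)² = 0.33797 − (0.50500)² = 0.082941.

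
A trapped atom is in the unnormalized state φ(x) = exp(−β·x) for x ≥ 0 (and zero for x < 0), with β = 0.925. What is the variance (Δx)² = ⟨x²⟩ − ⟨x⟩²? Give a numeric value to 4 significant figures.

0.2922

Compute ⟨x⟩ and ⟨x²⟩ separately, then (Δx)² = ⟨x²⟩ − ⟨x⟩².
Every integrand reduces to terms xʲ·e^(−2βx) on [0, ∞); use ∫₀^∞ xʲ·e^(−2βx) dx = j!/(2β)^(j+1).
Normalization: ∫|φ|² dx = 0.54054.
⟨x⟩ = 0.54054 and ⟨x²⟩ = 0.58437.
(Δx)² = 0.58437 − (0.54054)² = 0.29218.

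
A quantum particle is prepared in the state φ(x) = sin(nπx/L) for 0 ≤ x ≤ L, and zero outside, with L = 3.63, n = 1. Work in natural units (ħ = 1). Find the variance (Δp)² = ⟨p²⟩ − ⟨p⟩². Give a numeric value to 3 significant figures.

0.749

Compute ⟨p⟩ and ⟨p²⟩ separately; (Δp)² = ⟨p²⟩ − ⟨p⟩².
d/dx sin(nπx/L) = (nπ/L)·cos(nπx/L) and d²/dx² sin(nπx/L) = −(nπ/L)²·sin(nπx/L); on 0 ≤ x ≤ L, ∫sin²(nπx/L) dx = L/2 and ∫sin(nπx/L)·cos(nπx/L) dx = 0.
Normalization: ∫|φ|² dx = 1.8150.
⟨p⟩ = 0.0000 and ⟨p²⟩ = 0.74901.
(Δp)² = 0.74901 − (0.0000)² = 0.74901.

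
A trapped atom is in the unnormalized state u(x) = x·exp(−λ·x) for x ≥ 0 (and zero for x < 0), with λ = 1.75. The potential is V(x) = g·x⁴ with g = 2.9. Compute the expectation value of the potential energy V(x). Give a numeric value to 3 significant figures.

⟨V⟩ = ∫ V(x)·|u|² dx / ∫|u|² dx.
Every integrand reduces to terms xʲ·e^(−2λx) on [0, ∞); use ∫₀^∞ xʲ·e^(−2λx) dx = j!/(2λ)^(j+1).
State is unnormalized: ∫|u|² dx = 0.046647, and ∫u*·V(x)·u dx = 0.32453, so ⟨V⟩ = 0.32453 / 0.046647.
⟨V⟩ = 6.9571.

6.96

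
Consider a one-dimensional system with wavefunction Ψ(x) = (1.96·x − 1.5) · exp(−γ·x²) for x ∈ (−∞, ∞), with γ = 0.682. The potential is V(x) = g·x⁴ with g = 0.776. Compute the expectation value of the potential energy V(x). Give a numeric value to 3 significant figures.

0.794

⟨V⟩ = ∫ V(x)·|Ψ|² dx / ∫|Ψ|² dx.
Expand each integrand as polynomial × e^(−2γx²) and use ∫x^(2j)·e^(−2γx²) dx = (2j−1)!!/(4γ)^j · √(π/(2γ)), odd powers → 0; here √(π/(2γ)) = 1.5176.
State is unnormalized: ∫|Ψ|² dx = 5.5518, and ∫Ψ*·V(x)·Ψ dx = 4.4109, so ⟨V⟩ = 4.4109 / 5.5518.
⟨V⟩ = 0.79449.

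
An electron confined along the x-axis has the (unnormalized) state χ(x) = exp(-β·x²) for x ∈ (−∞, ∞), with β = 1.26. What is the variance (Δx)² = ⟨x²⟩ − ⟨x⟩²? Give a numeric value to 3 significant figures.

0.198

Compute ⟨x⟩ and ⟨x²⟩ separately, then (Δx)² = ⟨x²⟩ − ⟨x⟩².
Gaussian moments: ∫x^(2j)·e^(−2βx²) dx = (2j−1)!!/(4β)^j · √(π/(2β)), odd powers integrate to 0; here √(π/(2β)) = 1.1165.
Normalization: ∫|χ|² dx = 1.1165.
⟨x⟩ = 0.0000 and ⟨x²⟩ = 0.19841.
(Δx)² = 0.19841 − (0.0000)² = 0.19841.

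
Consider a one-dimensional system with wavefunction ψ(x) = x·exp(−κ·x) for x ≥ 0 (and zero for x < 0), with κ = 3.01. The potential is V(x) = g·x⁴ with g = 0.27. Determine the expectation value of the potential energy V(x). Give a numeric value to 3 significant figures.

⟨V⟩ = ∫ V(x)·|ψ|² dx / ∫|ψ|² dx.
Every integrand reduces to terms xʲ·e^(−2κx) on [0, ∞); use ∫₀^∞ xʲ·e^(−2κx) dx = j!/(2κ)^(j+1).
State is unnormalized: ∫|ψ|² dx = 0.0091673, and ∫ψ*·V(x)·ψ dx = 0.00067845, so ⟨V⟩ = 0.00067845 / 0.0091673.
⟨V⟩ = 0.074008.

0.0740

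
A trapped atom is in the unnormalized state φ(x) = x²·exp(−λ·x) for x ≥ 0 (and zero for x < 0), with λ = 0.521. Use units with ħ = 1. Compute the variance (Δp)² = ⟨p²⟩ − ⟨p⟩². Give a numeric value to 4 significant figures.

0.09048

Compute ⟨p⟩ and ⟨p²⟩ separately; (Δp)² = ⟨p²⟩ − ⟨p⟩².
Differentiate x²·exp(−λ·x) with the product rule; every integrand then reduces to terms xʲ·e^(−2λx) on [0, ∞), with ∫₀^∞ xʲ·e^(−2λx) dx = j!/(2λ)^(j+1).
Normalization: ∫|φ|² dx = 19.538.
⟨p⟩ = 0.0000 and ⟨p²⟩ = 0.090480.
(Δp)² = 0.090480 − (0.0000)² = 0.090480.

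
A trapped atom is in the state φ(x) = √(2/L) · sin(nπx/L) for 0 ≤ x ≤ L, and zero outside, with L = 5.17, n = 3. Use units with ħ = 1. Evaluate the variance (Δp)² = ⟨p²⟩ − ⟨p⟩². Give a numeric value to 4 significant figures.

Compute ⟨p⟩ and ⟨p²⟩ separately; (Δp)² = ⟨p²⟩ − ⟨p⟩².
d/dx sin(nπx/L) = (nπ/L)·cos(nπx/L) and d²/dx² sin(nπx/L) = −(nπ/L)²·sin(nπx/L); on 0 ≤ x ≤ L, ∫sin²(nπx/L) dx = L/2 and ∫sin(nπx/L)·cos(nπx/L) dx = 0.
⟨p⟩ = 0.0000 and ⟨p²⟩ = 3.3232.
(Δp)² = 3.3232 − (0.0000)² = 3.3232.

3.323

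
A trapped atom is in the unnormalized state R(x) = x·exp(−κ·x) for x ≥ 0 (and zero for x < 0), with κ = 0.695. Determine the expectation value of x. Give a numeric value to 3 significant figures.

⟨x⟩ = ∫ x·|R|² dx / ∫|R|² dx (integrals over the domain).
Every integrand reduces to terms xʲ·e^(−2κx) on [0, ∞); use ∫₀^∞ xʲ·e^(−2κx) dx = j!/(2κ)^(j+1).
State is unnormalized: ∫|R|² dx = 0.74471, and ∫R*·x·R dx = 1.6073, so ⟨x⟩ = 1.6073 / 0.74471.
⟨x⟩ = 2.1583.

2.16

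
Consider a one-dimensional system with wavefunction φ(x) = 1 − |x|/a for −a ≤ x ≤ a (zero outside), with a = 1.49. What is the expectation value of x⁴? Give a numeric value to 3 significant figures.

⟨x⁴⟩ = ∫ x⁴·|φ|² dx / ∫|φ|² dx (integrals over the domain).
φ is even, so ∫ over [−a, a] = 2∫₀ᵃ with φ = 1 − x/a there: ∫₀ᵃ (1 − x/a)² dx = a/3, ∫₀ᵃ x²(1 − x/a)² dx = a³/30, ∫₀ᵃ x⁴(1 − x/a)² dx = a⁵/105.
State is unnormalized: ∫|φ|² dx = 0.99333, and ∫φ*·x⁴·φ dx = 0.13989, so ⟨x⁴⟩ = 0.13989 / 0.99333.
⟨x⁴⟩ = 0.14082.

0.141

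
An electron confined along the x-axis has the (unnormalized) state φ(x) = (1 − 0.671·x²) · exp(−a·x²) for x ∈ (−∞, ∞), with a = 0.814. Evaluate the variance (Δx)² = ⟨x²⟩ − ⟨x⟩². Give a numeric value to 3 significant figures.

Compute ⟨x⟩ and ⟨x²⟩ separately, then (Δx)² = ⟨x²⟩ − ⟨x⟩².
Expand each integrand as polynomial × e^(−2ax²) and use ∫x^(2j)·e^(−2ax²) dx = (2j−1)!!/(4a)^j · √(π/(2a)), odd powers → 0; here √(π/(2a)) = 1.3891.
Normalization: ∫|φ|² dx = 0.99358.
⟨x⟩ = 0.0000 and ⟨x²⟩ = 0.17200.
(Δx)² = 0.17200 − (0.0000)² = 0.17200.

0.172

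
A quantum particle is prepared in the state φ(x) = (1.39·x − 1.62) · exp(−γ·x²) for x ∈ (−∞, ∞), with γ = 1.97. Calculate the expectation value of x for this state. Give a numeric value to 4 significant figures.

⟨x⟩ = ∫ x·|φ|² dx / ∫|φ|² dx (integrals over the domain).
Expand each integrand as polynomial × e^(−2γx²) and use ∫x^(2j)·e^(−2γx²) dx = (2j−1)!!/(4γ)^j · √(π/(2γ)), odd powers → 0; here √(π/(2γ)) = 0.89295.
State is unnormalized: ∫|φ|² dx = 2.5624, and ∫φ*·x·φ dx = -0.51034, so ⟨x⟩ = -0.51034 / 2.5624.
⟨x⟩ = -0.19917.

-0.1992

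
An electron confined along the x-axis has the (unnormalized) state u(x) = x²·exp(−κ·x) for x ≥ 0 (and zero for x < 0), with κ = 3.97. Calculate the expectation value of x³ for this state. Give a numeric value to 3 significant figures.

⟨x³⟩ = ∫ x³·|u|² dx / ∫|u|² dx (integrals over the domain).
Every integrand reduces to terms xʲ·e^(−2κx) on [0, ∞); use ∫₀^∞ xʲ·e^(−2κx) dx = j!/(2κ)^(j+1).
State is unnormalized: ∫|u|² dx = 0.00076052, and ∫u*·x³·u dx = 0.00031906, so ⟨x³⟩ = 0.00031906 / 0.00076052.
⟨x³⟩ = 0.41952.

0.420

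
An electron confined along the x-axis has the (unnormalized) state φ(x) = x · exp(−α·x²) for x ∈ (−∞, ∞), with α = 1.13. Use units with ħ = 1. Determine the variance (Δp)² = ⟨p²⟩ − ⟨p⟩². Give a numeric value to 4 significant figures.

3.390

Compute ⟨p⟩ and ⟨p²⟩ separately; (Δp)² = ⟨p²⟩ − ⟨p⟩².
Expand each integrand as polynomial × e^(−2αx²) and use ∫x^(2j)·e^(−2αx²) dx = (2j−1)!!/(4α)^j · √(π/(2α)), odd powers → 0; here √(π/(2α)) = 1.1790. Differentiate with the product rule, d/dx e^(−αx²) = −2αx·e^(−αx²).
Normalization: ∫|φ|² dx = 0.26084.
⟨p⟩ = 0.0000 and ⟨p²⟩ = 3.3900.
(Δp)² = 3.3900 − (0.0000)² = 3.3900.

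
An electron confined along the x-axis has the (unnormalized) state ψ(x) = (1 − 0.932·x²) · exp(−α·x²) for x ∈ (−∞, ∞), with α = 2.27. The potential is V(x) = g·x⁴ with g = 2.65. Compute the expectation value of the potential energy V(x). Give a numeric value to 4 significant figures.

⟨V⟩ = ∫ V(x)·|ψ|² dx / ∫|ψ|² dx.
Expand each integrand as polynomial × e^(−2αx²) and use ∫x^(2j)·e^(−2αx²) dx = (2j−1)!!/(4α)^j · √(π/(2α)), odd powers → 0; here √(π/(2α)) = 0.83185.
State is unnormalized: ∫|ψ|² dx = 0.68738, and ∫ψ*·V(x)·ψ dx = 0.027458, so ⟨V⟩ = 0.027458 / 0.68738.
⟨V⟩ = 0.039946.

0.03995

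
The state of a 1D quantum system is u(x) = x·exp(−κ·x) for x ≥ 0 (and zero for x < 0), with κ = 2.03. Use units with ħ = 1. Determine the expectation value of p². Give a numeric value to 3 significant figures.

p² u = −ħ² d²u/dx²; ⟨p²⟩ = −ħ² ∫ u*·u'' dx / ∫|u|² dx.
Differentiate x·exp(−κ·x) with the product rule; every integrand then reduces to terms xʲ·e^(−2κx) on [0, ∞), with ∫₀^∞ xʲ·e^(−2κx) dx = j!/(2κ)^(j+1).
State is unnormalized: ∫|u|² dx = 0.029885, and ∫u*·(−ħ² u'') dx = 0.12315, so ⟨p²⟩ = 0.12315 / 0.029885.
⟨p²⟩ = 4.1209.

4.12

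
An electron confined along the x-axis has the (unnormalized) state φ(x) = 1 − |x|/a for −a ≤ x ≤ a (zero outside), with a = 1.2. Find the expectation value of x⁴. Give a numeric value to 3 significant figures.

0.0592

⟨x⁴⟩ = ∫ x⁴·|φ|² dx / ∫|φ|² dx (integrals over the domain).
φ is even, so ∫ over [−a, a] = 2∫₀ᵃ with φ = 1 − x/a there: ∫₀ᵃ (1 − x/a)² dx = a/3, ∫₀ᵃ x²(1 − x/a)² dx = a³/30, ∫₀ᵃ x⁴(1 − x/a)² dx = a⁵/105.
State is unnormalized: ∫|φ|² dx = 0.80000, and ∫φ*·x⁴·φ dx = 0.047397, so ⟨x⁴⟩ = 0.047397 / 0.80000.
⟨x⁴⟩ = 0.059246.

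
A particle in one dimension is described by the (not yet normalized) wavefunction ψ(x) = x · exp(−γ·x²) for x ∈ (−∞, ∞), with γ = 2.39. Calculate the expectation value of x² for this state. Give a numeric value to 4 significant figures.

0.3138

⟨x²⟩ = ∫ x²·|ψ|² dx / ∫|ψ|² dx (integrals over the domain).
Expand each integrand as polynomial × e^(−2γx²) and use ∫x^(2j)·e^(−2γx²) dx = (2j−1)!!/(4γ)^j · √(π/(2γ)), odd powers → 0; here √(π/(2γ)) = 0.81070.
State is unnormalized: ∫|ψ|² dx = 0.084801, and ∫ψ*·x²·ψ dx = 0.026611, so ⟨x²⟩ = 0.026611 / 0.084801.
⟨x²⟩ = 0.31381.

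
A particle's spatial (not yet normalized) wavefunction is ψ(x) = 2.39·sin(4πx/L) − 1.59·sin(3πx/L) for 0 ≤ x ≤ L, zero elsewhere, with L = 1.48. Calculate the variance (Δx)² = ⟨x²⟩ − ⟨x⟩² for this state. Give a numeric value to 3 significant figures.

0.101

Compute ⟨x⟩ and ⟨x²⟩ separately, then (Δx)² = ⟨x²⟩ − ⟨x⟩².
On 0 ≤ x ≤ L (j ≠ l): ∫sin²(jπx/L) dx = L/2, ∫sin(jπx/L)·sin(lπx/L) dx = 0; diagonal moments ∫x·sin²(jπx/L) dx = L²/4, ∫x²·sin²(jπx/L) dx = L³·(1/6 − 1/(4j²π²)); cross terms ∫x·sin(jπx/L)·sin(lπx/L) dx = 0 for j + l even and −4jlL²/(π²(j² − l²)²) for j + l odd, ∫x²·sin(jπx/L)·sin(lπx/L) dx = (−1)^(j+l)·4jlL³/(π²(j² − l²)²); higher powers the same way via product-to-sum and parts.
Normalization: ∫|ψ|² dx = 6.0977.
⟨x⟩ = 1.0110 and ⟨x²⟩ = 1.1226.
(Δx)² = 1.1226 − (1.0110)² = 0.10052.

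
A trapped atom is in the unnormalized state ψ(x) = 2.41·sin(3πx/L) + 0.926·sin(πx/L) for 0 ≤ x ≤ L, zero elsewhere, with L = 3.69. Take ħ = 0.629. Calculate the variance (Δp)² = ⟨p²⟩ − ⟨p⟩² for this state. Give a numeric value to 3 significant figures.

Compute ⟨p⟩ and ⟨p²⟩ separately; (Δp)² = ⟨p²⟩ − ⟨p⟩².
d²/dx² sin(jπx/L) = −(jπ/L)²·sin(jπx/L); on 0 ≤ x ≤ L, ∫sin²(jπx/L) dx = L/2 and ∫sin(jπx/L)·sin(lπx/L) dx = 0 for j ≠ l, so only diagonal terms survive in ∫|ψ|² and ∫ψ·ψ″; ∫ψ·ψ′ dx = [ψ²/2] between the walls = 0.
Normalization: ∫|ψ|² dx = 12.298.
⟨p⟩ = 0.0000 and ⟨p²⟩ = 2.2859.
(Δp)² = 2.2859 − (0.0000)² = 2.2859.

2.29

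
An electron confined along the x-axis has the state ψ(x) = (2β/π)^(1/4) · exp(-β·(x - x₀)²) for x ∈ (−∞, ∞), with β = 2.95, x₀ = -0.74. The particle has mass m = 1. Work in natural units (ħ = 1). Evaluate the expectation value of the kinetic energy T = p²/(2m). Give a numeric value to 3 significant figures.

1.48

T = −(ħ²/2m) d²/dx², so ⟨T⟩ = −(ħ²/2m) ∫ ψ*·ψ'' dx; with m = 1.
Gaussian moments (u = x − x₀): ∫u^(2j)·e^(−2βu²) du = (2j−1)!!/(4β)^j · √(π/(2β)), odd powers integrate to 0; here √(π/(2β)) = 0.72971. Derivatives: d/dx e^(−βu²) = −2βu·e^(−βu²), d²/dx² e^(−βu²) = (4β²u² − 2β)·e^(−βu²).
⟨T⟩ = 1.4750.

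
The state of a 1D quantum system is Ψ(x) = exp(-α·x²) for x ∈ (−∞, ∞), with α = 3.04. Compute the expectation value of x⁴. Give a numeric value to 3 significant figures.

⟨x⁴⟩ = ∫ x⁴·|Ψ|² dx / ∫|Ψ|² dx (integrals over the domain).
Gaussian moments: ∫x^(2j)·e^(−2αx²) dx = (2j−1)!!/(4α)^j · √(π/(2α)), odd powers integrate to 0; here √(π/(2α)) = 0.71882.
State is unnormalized: ∫|Ψ|² dx = 0.71882, and ∫Ψ*·x⁴·Ψ dx = 0.014584, so ⟨x⁴⟩ = 0.014584 / 0.71882.
⟨x⁴⟩ = 0.020289.

0.0203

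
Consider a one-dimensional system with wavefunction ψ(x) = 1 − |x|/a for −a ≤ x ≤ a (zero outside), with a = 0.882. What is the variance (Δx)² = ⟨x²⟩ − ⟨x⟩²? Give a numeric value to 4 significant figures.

0.07779

Compute ⟨x⟩ and ⟨x²⟩ separately, then (Δx)² = ⟨x²⟩ − ⟨x⟩².
ψ is even, so ∫ over [−a, a] = 2∫₀ᵃ with ψ = 1 − x/a there: ∫₀ᵃ (1 − x/a)² dx = a/3, ∫₀ᵃ x²(1 − x/a)² dx = a³/30, ∫₀ᵃ x⁴(1 − x/a)² dx = a⁵/105.
Normalization: ∫|ψ|² dx = 0.58800.
⟨x⟩ = 0.0000 and ⟨x²⟩ = 0.077792.
(Δx)² = 0.077792 − (0.0000)² = 0.077792.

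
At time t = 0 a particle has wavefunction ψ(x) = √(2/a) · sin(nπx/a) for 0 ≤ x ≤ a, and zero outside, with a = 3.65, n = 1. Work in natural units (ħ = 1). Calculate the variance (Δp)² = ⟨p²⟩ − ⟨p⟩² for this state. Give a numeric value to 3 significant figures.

Compute ⟨p⟩ and ⟨p²⟩ separately; (Δp)² = ⟨p²⟩ − ⟨p⟩².
d/dx sin(nπx/a) = (nπ/a)·cos(nπx/a) and d²/dx² sin(nπx/a) = −(nπ/a)²·sin(nπx/a); on 0 ≤ x ≤ a, ∫sin²(nπx/a) dx = a/2 and ∫sin(nπx/a)·cos(nπx/a) dx = 0.
⟨p⟩ = 0.0000 and ⟨p²⟩ = 0.74082.
(Δp)² = 0.74082 − (0.0000)² = 0.74082.

0.741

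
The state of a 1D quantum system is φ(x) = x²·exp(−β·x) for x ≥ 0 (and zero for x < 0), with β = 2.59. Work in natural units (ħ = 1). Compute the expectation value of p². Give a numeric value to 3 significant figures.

2.24

p² φ = −ħ² d²φ/dx²; ⟨p²⟩ = −ħ² ∫ φ*·φ'' dx / ∫|φ|² dx.
Differentiate x²·exp(−β·x) with the product rule; every integrand then reduces to terms xʲ·e^(−2βx) on [0, ∞), with ∫₀^∞ xʲ·e^(−2βx) dx = j!/(2β)^(j+1).
State is unnormalized: ∫|φ|² dx = 0.0064352, and ∫φ*·(−ħ² φ'') dx = 0.014389, so ⟨p²⟩ = 0.014389 / 0.0064352.
⟨p²⟩ = 2.2360.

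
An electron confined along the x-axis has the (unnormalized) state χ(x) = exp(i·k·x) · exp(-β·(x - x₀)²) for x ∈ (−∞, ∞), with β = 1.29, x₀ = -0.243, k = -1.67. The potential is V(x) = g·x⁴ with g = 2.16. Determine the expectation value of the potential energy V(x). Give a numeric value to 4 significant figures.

⟨V⟩ = ∫ V(x)·|χ|² dx / ∫|χ|² dx.
Gaussian moments (u = x − x₀): ∫u^(2j)·e^(−2βu²) du = (2j−1)!!/(4β)^j · √(π/(2β)), odd powers integrate to 0; here √(π/(2β)) = 1.1035.
State is unnormalized: ∫|χ|² dx = 1.1035, and ∫χ*·V(x)·χ dx = 0.44053, so ⟨V⟩ = 0.44053 / 1.1035.
⟨V⟩ = 0.39922.

0.3992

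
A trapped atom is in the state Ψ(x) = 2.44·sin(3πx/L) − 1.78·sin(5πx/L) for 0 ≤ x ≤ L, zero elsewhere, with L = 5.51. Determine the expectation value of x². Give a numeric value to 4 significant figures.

⟨x²⟩ = ∫ x²·|Ψ|² dx / ∫|Ψ|² dx (integrals over the domain).
On 0 ≤ x ≤ L (j ≠ l): ∫sin²(jπx/L) dx = L/2, ∫sin(jπx/L)·sin(lπx/L) dx = 0; diagonal moments ∫x·sin²(jπx/L) dx = L²/4, ∫x²·sin²(jπx/L) dx = L³·(1/6 − 1/(4j²π²)); cross terms ∫x·sin(jπx/L)·sin(lπx/L) dx = 0 for j + l even and −4jlL²/(π²(j² − l²)²) for j + l odd, ∫x²·sin(jπx/L)·sin(lπx/L) dx = (−1)^(j+l)·4jlL³/(π²(j² − l²)²); higher powers the same way via product-to-sum and parts.
State is unnormalized: ∫|Ψ|² dx = 25.131, and ∫Ψ*·x²·Ψ dx = 216.48, so ⟨x²⟩ = 216.48 / 25.131.
⟨x²⟩ = 8.6141.

8.614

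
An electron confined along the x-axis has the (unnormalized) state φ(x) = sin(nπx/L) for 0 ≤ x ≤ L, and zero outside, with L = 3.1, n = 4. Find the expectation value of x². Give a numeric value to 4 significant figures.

3.173

⟨x²⟩ = ∫ x²·|φ|² dx / ∫|φ|² dx (integrals over the domain).
With sin²θ = (1 − cos2θ)/2 on 0 ≤ x ≤ L: ∫sin²(nπx/L) dx = L/2, ∫x·sin²(nπx/L) dx = L²/4, ∫x²·sin²(nπx/L) dx = L³·(1/6 − 1/(4n²π²)); higher powers xᵏ the same way, integrating xᵏ·cos(2nπx/L) by parts.
State is unnormalized: ∫|φ|² dx = 1.5500, and ∫φ*·x²·φ dx = 4.9180, so ⟨x²⟩ = 4.9180 / 1.5500.
⟨x²⟩ = 3.1729.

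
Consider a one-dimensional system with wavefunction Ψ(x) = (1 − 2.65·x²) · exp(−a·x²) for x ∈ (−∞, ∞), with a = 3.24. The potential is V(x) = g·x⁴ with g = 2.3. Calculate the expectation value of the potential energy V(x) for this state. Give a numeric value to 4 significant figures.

⟨V⟩ = ∫ V(x)·|Ψ|² dx / ∫|Ψ|² dx.
Expand each integrand as polynomial × e^(−2ax²) and use ∫x^(2j)·e^(−2ax²) dx = (2j−1)!!/(4a)^j · √(π/(2a)), odd powers → 0; here √(π/(2a)) = 0.69629.
State is unnormalized: ∫|Ψ|² dx = 0.49887, and ∫Ψ*·V(x)·Ψ dx = 0.011974, so ⟨V⟩ = 0.011974 / 0.49887.
⟨V⟩ = 0.024001.

0.02400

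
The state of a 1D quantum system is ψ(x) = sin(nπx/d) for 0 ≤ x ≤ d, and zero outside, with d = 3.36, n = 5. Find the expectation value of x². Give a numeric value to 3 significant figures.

3.74

⟨x²⟩ = ∫ x²·|ψ|² dx / ∫|ψ|² dx (integrals over the domain).
With sin²θ = (1 − cos2θ)/2 on 0 ≤ x ≤ d: ∫sin²(nπx/d) dx = d/2, ∫x·sin²(nπx/d) dx = d²/4, ∫x²·sin²(nπx/d) dx = d³·(1/6 − 1/(4n²π²)); higher powers xᵏ the same way, integrating xᵏ·cos(2nπx/d) by parts.
State is unnormalized: ∫|ψ|² dx = 1.6800, and ∫ψ*·x²·ψ dx = 6.2837, so ⟨x²⟩ = 6.2837 / 1.6800.
⟨x²⟩ = 3.7403.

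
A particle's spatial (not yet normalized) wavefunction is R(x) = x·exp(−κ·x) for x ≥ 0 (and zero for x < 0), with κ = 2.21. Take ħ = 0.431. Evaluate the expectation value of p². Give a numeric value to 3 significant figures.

0.907

p² R = −ħ² d²R/dx²; ⟨p²⟩ = −ħ² ∫ R*·R'' dx / ∫|R|² dx.
Differentiate x·exp(−κ·x) with the product rule; every integrand then reduces to terms xʲ·e^(−2κx) on [0, ∞), with ∫₀^∞ xʲ·e^(−2κx) dx = j!/(2κ)^(j+1).
State is unnormalized: ∫|R|² dx = 0.023161, and ∫R*·(−ħ² R'') dx = 0.021014, so ⟨p²⟩ = 0.021014 / 0.023161.
⟨p²⟩ = 0.90728.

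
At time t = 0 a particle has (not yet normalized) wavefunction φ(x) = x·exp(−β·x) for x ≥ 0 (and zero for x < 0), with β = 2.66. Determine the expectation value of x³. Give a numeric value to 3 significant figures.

0.398

⟨x³⟩ = ∫ x³·|φ|² dx / ∫|φ|² dx (integrals over the domain).
Every integrand reduces to terms xʲ·e^(−2βx) on [0, ∞); use ∫₀^∞ xʲ·e^(−2βx) dx = j!/(2β)^(j+1).
State is unnormalized: ∫|φ|² dx = 0.013283, and ∫φ*·x³·φ dx = 0.0052931, so ⟨x³⟩ = 0.0052931 / 0.013283.
⟨x³⟩ = 0.39849.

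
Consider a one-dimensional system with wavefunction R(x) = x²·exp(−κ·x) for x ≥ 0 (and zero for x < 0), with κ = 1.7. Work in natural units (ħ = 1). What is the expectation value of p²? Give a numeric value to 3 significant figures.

0.963

p² R = −ħ² d²R/dx²; ⟨p²⟩ = −ħ² ∫ R*·R'' dx / ∫|R|² dx.
Differentiate x²·exp(−κ·x) with the product rule; every integrand then reduces to terms xʲ·e^(−2κx) on [0, ∞), with ∫₀^∞ xʲ·e^(−2κx) dx = j!/(2κ)^(j+1).
State is unnormalized: ∫|R|² dx = 0.052822, and ∫R*·(−ħ² R'') dx = 0.050885, so ⟨p²⟩ = 0.050885 / 0.052822.
⟨p²⟩ = 0.96333.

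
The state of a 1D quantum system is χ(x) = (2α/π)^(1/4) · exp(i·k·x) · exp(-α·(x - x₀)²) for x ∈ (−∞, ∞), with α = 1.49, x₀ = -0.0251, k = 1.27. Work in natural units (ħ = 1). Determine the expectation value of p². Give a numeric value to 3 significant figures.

p² χ = −ħ² d²χ/dx²; ⟨p²⟩ = −ħ² ∫ χ*·χ'' dx.
Gaussian moments (u = x − x₀): ∫u^(2j)·e^(−2αu²) du = (2j−1)!!/(4α)^j · √(π/(2α)), odd powers integrate to 0; here √(π/(2α)) = 1.0268. Derivatives: χ′ = (ik − 2αu)·χ, χ″ = ((ik − 2αu)² − 2α)·χ; the odd-in-u pieces drop out.
⟨p²⟩ = 3.1029.

3.10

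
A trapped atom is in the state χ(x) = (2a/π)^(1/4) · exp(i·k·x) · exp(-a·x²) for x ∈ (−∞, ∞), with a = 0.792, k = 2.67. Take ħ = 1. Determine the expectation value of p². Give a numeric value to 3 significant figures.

p² χ = −ħ² d²χ/dx²; ⟨p²⟩ = −ħ² ∫ χ*·χ'' dx.
Gaussian moments: ∫x^(2j)·e^(−2ax²) dx = (2j−1)!!/(4a)^j · √(π/(2a)), odd powers integrate to 0; here √(π/(2a)) = 1.4083. Derivatives: χ′ = (ik − 2ax)·χ, χ″ = ((ik − 2ax)² − 2a)·χ; the odd-in-x pieces drop out.
⟨p²⟩ = 7.9209.

7.92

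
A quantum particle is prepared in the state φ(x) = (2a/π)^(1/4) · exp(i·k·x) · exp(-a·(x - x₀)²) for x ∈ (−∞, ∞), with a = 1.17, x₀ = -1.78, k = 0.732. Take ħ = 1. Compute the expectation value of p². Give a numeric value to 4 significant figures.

1.706

p² φ = −ħ² d²φ/dx²; ⟨p²⟩ = −ħ² ∫ φ*·φ'' dx.
Gaussian moments (u = x − x₀): ∫u^(2j)·e^(−2au²) du = (2j−1)!!/(4a)^j · √(π/(2a)), odd powers integrate to 0; here √(π/(2a)) = 1.1587. Derivatives: φ′ = (ik − 2au)·φ, φ″ = ((ik − 2au)² − 2a)·φ; the odd-in-u pieces drop out.
⟨p²⟩ = 1.7058.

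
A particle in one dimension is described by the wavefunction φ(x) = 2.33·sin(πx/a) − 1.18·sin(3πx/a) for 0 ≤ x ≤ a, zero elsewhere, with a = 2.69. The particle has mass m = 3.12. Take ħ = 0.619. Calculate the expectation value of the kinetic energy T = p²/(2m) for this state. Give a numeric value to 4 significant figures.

0.2205

T = −(ħ²/2m) d²/dx², so ⟨T⟩ = −(ħ²/2m) ∫ φ*·φ'' dx / ∫|φ|² dx; with m = 3.12.
d²/dx² sin(jπx/a) = −(jπ/a)²·sin(jπx/a); on 0 ≤ x ≤ a, ∫sin²(jπx/a) dx = a/2 and ∫sin(jπx/a)·sin(lπx/a) dx = 0 for j ≠ l, so only diagonal terms survive in ∫|φ|² and ∫φ·φ″; ∫φ·φ′ dx = [φ²/2] between the walls = 0.
State is unnormalized: ∫|φ|² dx = 9.1746, and ∫φ*·(−ħ²/2m · φ'') dx = 2.0232, so ⟨T⟩ = 2.0232 / 9.1746.
⟨T⟩ = 0.22052.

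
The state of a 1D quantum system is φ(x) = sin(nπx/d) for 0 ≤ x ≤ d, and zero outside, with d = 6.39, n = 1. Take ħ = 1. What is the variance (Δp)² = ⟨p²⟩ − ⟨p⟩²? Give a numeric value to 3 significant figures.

Compute ⟨p⟩ and ⟨p²⟩ separately; (Δp)² = ⟨p²⟩ − ⟨p⟩².
d/dx sin(nπx/d) = (nπ/d)·cos(nπx/d) and d²/dx² sin(nπx/d) = −(nπ/d)²·sin(nπx/d); on 0 ≤ x ≤ d, ∫sin²(nπx/d) dx = d/2 and ∫sin(nπx/d)·cos(nπx/d) dx = 0.
Normalization: ∫|φ|² dx = 3.1950.
⟨p⟩ = 0.0000 and ⟨p²⟩ = 0.24171.
(Δp)² = 0.24171 − (0.0000)² = 0.24171.

0.242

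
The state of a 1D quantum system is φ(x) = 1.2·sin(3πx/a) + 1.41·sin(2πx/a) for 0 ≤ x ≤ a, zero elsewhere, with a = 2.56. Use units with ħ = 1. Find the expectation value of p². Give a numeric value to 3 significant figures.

p² φ = −ħ² d²φ/dx²; ⟨p²⟩ = −ħ² ∫ φ*·φ'' dx / ∫|φ|² dx.
d²/dx² sin(jπx/a) = −(jπ/a)²·sin(jπx/a); on 0 ≤ x ≤ a, ∫sin²(jπx/a) dx = a/2 and ∫sin(jπx/a)·sin(lπx/a) dx = 0 for j ≠ l, so only diagonal terms survive in ∫|φ|² and ∫φ·φ″; ∫φ·φ′ dx = [φ²/2] between the walls = 0.
State is unnormalized: ∫|φ|² dx = 4.3880, and ∫φ*·(−ħ² φ'') dx = 40.312, so ⟨p²⟩ = 40.312 / 4.3880.
⟨p²⟩ = 9.1869.

9.19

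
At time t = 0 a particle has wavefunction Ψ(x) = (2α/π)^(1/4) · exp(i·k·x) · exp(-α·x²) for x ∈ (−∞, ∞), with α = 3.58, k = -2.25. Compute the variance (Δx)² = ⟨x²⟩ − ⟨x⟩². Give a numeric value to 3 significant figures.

Compute ⟨x⟩ and ⟨x²⟩ separately, then (Δx)² = ⟨x²⟩ − ⟨x⟩².
Gaussian moments: ∫x^(2j)·e^(−2αx²) dx = (2j−1)!!/(4α)^j · √(π/(2α)), odd powers integrate to 0; here √(π/(2α)) = 0.66240.
⟨x⟩ = 0.0000 and ⟨x²⟩ = 0.069832.
(Δx)² = 0.069832 − (0.0000)² = 0.069832.

0.0698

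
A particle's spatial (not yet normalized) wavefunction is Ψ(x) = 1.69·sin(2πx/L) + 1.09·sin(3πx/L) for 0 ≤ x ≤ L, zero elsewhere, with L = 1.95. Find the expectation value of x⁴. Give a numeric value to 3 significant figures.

⟨x⁴⟩ = ∫ x⁴·|Ψ|² dx / ∫|Ψ|² dx (integrals over the domain).
On 0 ≤ x ≤ L (j ≠ l): ∫sin²(jπx/L) dx = L/2, ∫sin(jπx/L)·sin(lπx/L) dx = 0; diagonal moments ∫x·sin²(jπx/L) dx = L²/4, ∫x²·sin²(jπx/L) dx = L³·(1/6 − 1/(4j²π²)); cross terms ∫x·sin(jπx/L)·sin(lπx/L) dx = 0 for j + l even and −4jlL²/(π²(j² − l²)²) for j + l odd, ∫x²·sin(jπx/L)·sin(lπx/L) dx = (−1)^(j+l)·4jlL³/(π²(j² − l²)²); higher powers the same way via product-to-sum and parts.
State is unnormalized: ∫|Ψ|² dx = 3.9431, and ∫Ψ*·x⁴·Ψ dx = 2.8046, so ⟨x⁴⟩ = 2.8046 / 3.9431.
⟨x⁴⟩ = 0.71127.

0.711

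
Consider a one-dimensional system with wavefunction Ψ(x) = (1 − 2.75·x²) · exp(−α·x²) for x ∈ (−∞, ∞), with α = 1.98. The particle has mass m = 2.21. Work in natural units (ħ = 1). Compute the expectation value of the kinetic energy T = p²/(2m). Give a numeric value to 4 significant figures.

T = −(ħ²/2m) d²/dx², so ⟨T⟩ = −(ħ²/2m) ∫ Ψ*·Ψ'' dx / ∫|Ψ|² dx; with m = 2.21.
Expand each integrand as polynomial × e^(−2αx²) and use ∫x^(2j)·e^(−2αx²) dx = (2j−1)!!/(4α)^j · √(π/(2α)), odd powers → 0; here √(π/(2α)) = 0.89069. Differentiate with the product rule, d/dx e^(−αx²) = −2αx·e^(−αx²).
State is unnormalized: ∫|Ψ|² dx = 0.59431, and ∫Ψ*·(−ħ²/2m · Ψ'') dx = 1.0128, so ⟨T⟩ = 1.0128 / 0.59431.
⟨T⟩ = 1.7042.

1.704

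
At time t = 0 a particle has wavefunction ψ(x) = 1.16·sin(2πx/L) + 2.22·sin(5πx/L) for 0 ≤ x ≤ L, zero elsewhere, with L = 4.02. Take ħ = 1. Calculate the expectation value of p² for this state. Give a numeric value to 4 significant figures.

12.52

p² ψ = −ħ² d²ψ/dx²; ⟨p²⟩ = −ħ² ∫ ψ*·ψ'' dx / ∫|ψ|² dx.
d²/dx² sin(jπx/L) = −(jπ/L)²·sin(jπx/L); on 0 ≤ x ≤ L, ∫sin²(jπx/L) dx = L/2 and ∫sin(jπx/L)·sin(lπx/L) dx = 0 for j ≠ l, so only diagonal terms survive in ∫|ψ|² and ∫ψ·ψ″; ∫ψ·ψ′ dx = [ψ²/2] between the walls = 0.
State is unnormalized: ∫|ψ|² dx = 12.611, and ∫ψ*·(−ħ² ψ'') dx = 157.86, so ⟨p²⟩ = 157.86 / 12.611.
⟨p²⟩ = 12.518.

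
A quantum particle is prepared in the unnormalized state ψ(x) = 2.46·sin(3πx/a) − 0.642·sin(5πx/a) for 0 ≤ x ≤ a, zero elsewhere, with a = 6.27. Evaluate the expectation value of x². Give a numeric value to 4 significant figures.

11.98

⟨x²⟩ = ∫ x²·|ψ|² dx / ∫|ψ|² dx (integrals over the domain).
On 0 ≤ x ≤ a (j ≠ l): ∫sin²(jπx/a) dx = a/2, ∫sin(jπx/a)·sin(lπx/a) dx = 0; diagonal moments ∫x·sin²(jπx/a) dx = a²/4, ∫x²·sin²(jπx/a) dx = a³·(1/6 − 1/(4j²π²)); cross terms ∫x·sin(jπx/a)·sin(lπx/a) dx = 0 for j + l even and −4jla²/(π²(j² − l²)²) for j + l odd, ∫x²·sin(jπx/a)·sin(lπx/a) dx = (−1)^(j+l)·4jla³/(π²(j² − l²)²); higher powers the same way via product-to-sum and parts.
State is unnormalized: ∫|ψ|² dx = 20.264, and ∫ψ*·x²·ψ dx = 242.75, so ⟨x²⟩ = 242.75 / 20.264.
⟨x²⟩ = 11.980.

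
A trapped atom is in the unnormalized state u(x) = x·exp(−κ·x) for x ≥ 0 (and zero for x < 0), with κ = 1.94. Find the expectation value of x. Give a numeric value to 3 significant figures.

⟨x⟩ = ∫ x·|u|² dx / ∫|u|² dx (integrals over the domain).
Every integrand reduces to terms xʲ·e^(−2κx) on [0, ∞); use ∫₀^∞ xʲ·e^(−2κx) dx = j!/(2κ)^(j+1).
State is unnormalized: ∫|u|² dx = 0.034240, and ∫u*·x·u dx = 0.026474, so ⟨x⟩ = 0.026474 / 0.034240.
⟨x⟩ = 0.77320.

0.773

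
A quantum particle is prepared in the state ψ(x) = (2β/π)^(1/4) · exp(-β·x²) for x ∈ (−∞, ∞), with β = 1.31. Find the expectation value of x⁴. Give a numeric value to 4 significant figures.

⟨x⁴⟩ = ∫ x⁴·|ψ|² dx (integrals over the domain).
Gaussian moments: ∫x^(2j)·e^(−2βx²) dx = (2j−1)!!/(4β)^j · √(π/(2β)), odd powers integrate to 0; here √(π/(2β)) = 1.0950.
⟨x⁴⟩ = 0.10926.

0.1093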